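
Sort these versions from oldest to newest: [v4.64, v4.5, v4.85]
[v4.5, v4.64, v4.85]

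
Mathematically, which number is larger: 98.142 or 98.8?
98.8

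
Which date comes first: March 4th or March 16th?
March 4th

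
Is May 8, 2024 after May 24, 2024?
No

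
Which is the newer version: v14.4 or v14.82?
v14.82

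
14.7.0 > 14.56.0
False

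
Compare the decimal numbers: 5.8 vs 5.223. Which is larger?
5.8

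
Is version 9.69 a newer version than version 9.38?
Yes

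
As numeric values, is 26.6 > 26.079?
True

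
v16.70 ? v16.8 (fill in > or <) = >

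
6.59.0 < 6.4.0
False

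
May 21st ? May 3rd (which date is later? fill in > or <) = >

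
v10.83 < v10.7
False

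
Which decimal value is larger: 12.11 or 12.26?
12.26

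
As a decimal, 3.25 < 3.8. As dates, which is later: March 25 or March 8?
March 25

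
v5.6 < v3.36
False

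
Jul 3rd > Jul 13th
False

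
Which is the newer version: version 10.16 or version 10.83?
version 10.83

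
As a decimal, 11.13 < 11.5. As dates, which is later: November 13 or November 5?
November 13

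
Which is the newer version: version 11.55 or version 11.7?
version 11.55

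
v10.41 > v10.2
True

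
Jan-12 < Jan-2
False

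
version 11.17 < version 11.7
False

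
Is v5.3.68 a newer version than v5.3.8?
Yes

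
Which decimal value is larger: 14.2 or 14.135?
14.2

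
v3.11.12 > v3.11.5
True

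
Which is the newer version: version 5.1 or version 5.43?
version 5.43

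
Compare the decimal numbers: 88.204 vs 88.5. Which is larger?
88.5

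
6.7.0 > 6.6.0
True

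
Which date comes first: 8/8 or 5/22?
5/22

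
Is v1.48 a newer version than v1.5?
Yes. Version numbers are compared segment by segment as integers, not as decimals: minor version 48 > 5, so v1.48 > v1.5 (even though the decimal 1.48 < 1.5).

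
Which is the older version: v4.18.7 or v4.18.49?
v4.18.7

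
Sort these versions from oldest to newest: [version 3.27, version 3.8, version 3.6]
[version 3.6, version 3.8, version 3.27]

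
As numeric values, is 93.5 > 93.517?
False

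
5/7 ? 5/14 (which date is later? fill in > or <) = <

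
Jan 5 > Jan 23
False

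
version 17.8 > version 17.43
False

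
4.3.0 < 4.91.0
True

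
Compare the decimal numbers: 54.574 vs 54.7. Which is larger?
54.7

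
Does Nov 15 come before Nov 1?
No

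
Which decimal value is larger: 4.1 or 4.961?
4.961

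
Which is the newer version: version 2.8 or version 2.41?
version 2.41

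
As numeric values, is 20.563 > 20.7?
False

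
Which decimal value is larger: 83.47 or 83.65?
83.65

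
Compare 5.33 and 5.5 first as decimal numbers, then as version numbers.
As decimals: 5.33 < 5.5. As versions: v5.33 > v5.5 (minor version 33 > 5).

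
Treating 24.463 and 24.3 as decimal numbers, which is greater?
24.463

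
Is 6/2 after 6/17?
No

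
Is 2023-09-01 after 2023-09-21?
No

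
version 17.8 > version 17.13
False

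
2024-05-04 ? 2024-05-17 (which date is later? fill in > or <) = <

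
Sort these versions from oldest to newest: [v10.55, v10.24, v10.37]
[v10.24, v10.37, v10.55]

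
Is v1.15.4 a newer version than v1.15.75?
No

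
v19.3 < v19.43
True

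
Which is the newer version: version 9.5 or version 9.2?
version 9.5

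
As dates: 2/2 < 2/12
True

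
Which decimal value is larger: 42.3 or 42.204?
42.3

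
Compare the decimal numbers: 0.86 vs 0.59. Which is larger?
0.86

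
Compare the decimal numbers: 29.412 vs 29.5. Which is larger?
29.5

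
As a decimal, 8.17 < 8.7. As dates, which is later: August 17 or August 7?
August 17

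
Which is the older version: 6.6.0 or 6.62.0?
6.6.0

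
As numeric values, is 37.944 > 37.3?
True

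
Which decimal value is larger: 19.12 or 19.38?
19.38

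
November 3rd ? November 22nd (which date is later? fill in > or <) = <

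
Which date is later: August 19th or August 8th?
August 19th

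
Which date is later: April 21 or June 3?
June 3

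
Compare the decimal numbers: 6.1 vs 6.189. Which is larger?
6.189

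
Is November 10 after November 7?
Yes. Day 10 comes after day 7 in November — this is a date comparison, not a decimal one (the decimal 11.10 would be smaller than 11.7).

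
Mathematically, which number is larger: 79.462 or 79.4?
79.462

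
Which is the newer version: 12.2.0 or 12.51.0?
12.51.0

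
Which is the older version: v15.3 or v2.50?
v2.50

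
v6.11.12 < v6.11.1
False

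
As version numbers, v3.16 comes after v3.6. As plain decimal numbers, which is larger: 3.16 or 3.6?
3.6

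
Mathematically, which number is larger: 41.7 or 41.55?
41.7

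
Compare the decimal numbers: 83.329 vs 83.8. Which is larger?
83.8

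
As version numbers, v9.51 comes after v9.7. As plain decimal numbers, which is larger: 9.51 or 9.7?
9.7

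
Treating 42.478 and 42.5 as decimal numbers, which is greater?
42.5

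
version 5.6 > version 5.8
False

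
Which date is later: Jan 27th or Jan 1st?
Jan 27th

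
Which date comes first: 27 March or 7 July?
27 March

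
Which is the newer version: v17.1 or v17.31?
v17.31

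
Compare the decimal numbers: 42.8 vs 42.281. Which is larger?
42.8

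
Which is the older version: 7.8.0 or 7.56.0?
7.8.0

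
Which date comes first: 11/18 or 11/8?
11/8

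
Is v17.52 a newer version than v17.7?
Yes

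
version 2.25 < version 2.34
True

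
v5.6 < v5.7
True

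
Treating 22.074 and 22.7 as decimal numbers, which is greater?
22.7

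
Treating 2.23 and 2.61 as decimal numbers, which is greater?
2.61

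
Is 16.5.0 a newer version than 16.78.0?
No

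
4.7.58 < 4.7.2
False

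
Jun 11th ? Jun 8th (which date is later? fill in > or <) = >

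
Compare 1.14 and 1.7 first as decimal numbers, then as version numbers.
As decimals: 1.14 < 1.7. As versions: v1.14 > v1.7 (minor version 14 > 7).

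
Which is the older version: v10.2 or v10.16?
v10.2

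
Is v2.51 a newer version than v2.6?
Yes. Version numbers are compared segment by segment as integers, not as decimals: minor version 51 > 6, so v2.51 > v2.6 (even though the decimal 2.51 < 2.6).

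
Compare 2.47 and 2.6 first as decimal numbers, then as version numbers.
As decimals: 2.47 < 2.6. As versions: v2.47 > v2.6 (minor version 47 > 6).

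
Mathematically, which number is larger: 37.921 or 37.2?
37.921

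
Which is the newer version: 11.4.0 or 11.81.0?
11.81.0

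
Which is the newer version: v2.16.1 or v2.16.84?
v2.16.84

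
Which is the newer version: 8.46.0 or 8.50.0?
8.50.0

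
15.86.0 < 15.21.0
False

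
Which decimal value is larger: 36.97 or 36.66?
36.97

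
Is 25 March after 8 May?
No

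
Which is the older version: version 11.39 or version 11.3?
version 11.3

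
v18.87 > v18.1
True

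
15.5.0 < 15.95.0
True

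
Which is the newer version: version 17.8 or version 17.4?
version 17.8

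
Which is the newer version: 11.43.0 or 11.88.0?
11.88.0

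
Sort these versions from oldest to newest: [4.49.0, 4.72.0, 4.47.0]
[4.47.0, 4.49.0, 4.72.0]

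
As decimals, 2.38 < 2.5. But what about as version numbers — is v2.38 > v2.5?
True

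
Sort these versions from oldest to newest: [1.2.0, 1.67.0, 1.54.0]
[1.2.0, 1.54.0, 1.67.0]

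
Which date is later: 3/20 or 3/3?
3/20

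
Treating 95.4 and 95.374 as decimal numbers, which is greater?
95.4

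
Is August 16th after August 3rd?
Yes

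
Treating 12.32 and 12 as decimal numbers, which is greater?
12.32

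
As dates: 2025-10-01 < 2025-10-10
True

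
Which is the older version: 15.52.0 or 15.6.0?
15.6.0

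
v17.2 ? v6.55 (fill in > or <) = >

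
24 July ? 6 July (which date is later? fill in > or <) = >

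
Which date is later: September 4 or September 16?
September 16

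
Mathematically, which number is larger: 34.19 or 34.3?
34.3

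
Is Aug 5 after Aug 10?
No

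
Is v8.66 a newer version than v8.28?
Yes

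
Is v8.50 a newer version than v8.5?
Yes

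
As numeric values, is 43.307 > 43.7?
False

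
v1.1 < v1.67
True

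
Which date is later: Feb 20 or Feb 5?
Feb 20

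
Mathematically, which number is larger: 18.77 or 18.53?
18.77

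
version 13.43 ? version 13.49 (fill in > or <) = <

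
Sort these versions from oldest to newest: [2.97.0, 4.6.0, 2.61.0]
[2.61.0, 2.97.0, 4.6.0]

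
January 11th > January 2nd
True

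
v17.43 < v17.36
False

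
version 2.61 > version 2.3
True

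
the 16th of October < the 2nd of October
False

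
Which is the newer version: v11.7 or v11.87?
v11.87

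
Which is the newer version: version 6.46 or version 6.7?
version 6.46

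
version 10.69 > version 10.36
True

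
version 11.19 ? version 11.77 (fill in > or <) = <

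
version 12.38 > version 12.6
True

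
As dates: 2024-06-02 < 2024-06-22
True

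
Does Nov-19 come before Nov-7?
No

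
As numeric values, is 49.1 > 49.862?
False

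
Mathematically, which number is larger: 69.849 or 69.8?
69.849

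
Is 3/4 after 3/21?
No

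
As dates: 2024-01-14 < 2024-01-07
False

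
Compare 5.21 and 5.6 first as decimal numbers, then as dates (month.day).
As decimals: 5.21 < 5.6. As dates: 5/21 is later than 5/6 (day 21 > day 6).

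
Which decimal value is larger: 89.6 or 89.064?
89.6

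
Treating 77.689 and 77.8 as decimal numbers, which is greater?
77.8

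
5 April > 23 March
True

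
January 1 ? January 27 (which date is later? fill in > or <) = <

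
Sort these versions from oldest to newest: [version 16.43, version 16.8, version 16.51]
[version 16.8, version 16.43, version 16.51]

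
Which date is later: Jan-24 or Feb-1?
Feb-1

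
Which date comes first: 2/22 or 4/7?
2/22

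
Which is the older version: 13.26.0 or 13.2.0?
13.2.0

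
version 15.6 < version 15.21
True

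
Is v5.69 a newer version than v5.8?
Yes. Version numbers are compared segment by segment as integers, not as decimals: minor version 69 > 8, so v5.69 > v5.8 (even though the decimal 5.69 < 5.8).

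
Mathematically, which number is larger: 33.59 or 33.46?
33.59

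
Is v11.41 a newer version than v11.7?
Yes. Version numbers are compared segment by segment as integers, not as decimals: minor version 41 > 7, so v11.41 > v11.7 (even though the decimal 11.41 < 11.7).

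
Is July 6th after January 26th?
Yes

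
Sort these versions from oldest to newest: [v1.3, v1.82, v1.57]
[v1.3, v1.57, v1.82]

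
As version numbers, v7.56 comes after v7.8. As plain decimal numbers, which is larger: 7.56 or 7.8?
7.8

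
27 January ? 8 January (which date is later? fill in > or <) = >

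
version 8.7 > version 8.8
False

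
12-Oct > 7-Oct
True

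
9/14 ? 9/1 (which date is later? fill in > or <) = >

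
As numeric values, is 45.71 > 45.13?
True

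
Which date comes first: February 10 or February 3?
February 3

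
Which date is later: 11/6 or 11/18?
11/18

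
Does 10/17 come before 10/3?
No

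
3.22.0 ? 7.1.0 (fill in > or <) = <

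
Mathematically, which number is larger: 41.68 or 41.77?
41.77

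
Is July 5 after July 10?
No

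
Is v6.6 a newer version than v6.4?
Yes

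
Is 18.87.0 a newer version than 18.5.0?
Yes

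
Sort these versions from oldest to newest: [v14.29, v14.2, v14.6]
[v14.2, v14.6, v14.29]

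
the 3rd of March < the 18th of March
True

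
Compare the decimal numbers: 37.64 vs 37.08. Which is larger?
37.64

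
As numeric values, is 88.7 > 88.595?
True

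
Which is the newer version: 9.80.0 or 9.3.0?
9.80.0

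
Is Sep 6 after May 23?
Yes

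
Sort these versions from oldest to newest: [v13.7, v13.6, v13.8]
[v13.6, v13.7, v13.8]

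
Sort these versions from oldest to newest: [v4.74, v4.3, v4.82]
[v4.3, v4.74, v4.82]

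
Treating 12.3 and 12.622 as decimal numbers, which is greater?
12.622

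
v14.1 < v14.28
True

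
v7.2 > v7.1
True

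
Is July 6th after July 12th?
No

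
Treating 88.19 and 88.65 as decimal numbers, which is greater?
88.65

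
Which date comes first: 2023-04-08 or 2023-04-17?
2023-04-08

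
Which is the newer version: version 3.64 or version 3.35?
version 3.64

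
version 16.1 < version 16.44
True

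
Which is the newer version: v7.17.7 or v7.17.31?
v7.17.31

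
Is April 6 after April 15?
No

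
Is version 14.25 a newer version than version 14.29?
No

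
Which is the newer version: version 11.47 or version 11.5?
version 11.47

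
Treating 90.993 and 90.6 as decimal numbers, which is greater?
90.993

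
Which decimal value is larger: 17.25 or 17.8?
17.8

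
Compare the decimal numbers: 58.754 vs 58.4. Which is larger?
58.754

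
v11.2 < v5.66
False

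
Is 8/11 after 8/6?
Yes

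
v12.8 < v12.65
True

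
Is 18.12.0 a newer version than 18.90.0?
No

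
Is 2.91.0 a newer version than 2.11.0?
Yes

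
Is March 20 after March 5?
Yes. Day 20 comes after day 5 in March — this is a date comparison, not a decimal one (the decimal 3.20 would be smaller than 3.5).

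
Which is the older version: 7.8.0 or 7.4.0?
7.4.0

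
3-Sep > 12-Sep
False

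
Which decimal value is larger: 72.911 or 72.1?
72.911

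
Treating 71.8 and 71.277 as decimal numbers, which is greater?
71.8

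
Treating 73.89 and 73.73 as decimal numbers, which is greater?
73.89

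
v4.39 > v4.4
True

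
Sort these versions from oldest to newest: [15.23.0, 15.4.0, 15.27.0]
[15.4.0, 15.23.0, 15.27.0]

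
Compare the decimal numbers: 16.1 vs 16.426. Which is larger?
16.426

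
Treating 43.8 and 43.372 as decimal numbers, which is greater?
43.8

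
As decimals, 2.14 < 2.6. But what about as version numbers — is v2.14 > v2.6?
True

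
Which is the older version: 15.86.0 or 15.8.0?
15.8.0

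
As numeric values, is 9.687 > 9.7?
False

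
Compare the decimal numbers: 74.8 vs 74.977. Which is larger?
74.977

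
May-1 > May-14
False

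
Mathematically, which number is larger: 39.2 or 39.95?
39.95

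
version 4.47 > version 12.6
False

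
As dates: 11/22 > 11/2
True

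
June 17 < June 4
False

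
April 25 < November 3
True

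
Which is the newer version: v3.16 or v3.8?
v3.16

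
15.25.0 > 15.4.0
True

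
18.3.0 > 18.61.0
False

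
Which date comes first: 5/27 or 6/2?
5/27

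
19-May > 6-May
True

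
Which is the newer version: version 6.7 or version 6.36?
version 6.36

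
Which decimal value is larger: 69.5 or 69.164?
69.5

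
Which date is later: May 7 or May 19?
May 19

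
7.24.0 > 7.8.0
True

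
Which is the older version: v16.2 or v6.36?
v6.36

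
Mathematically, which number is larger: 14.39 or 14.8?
14.8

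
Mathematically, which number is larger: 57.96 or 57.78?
57.96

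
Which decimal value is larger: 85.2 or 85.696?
85.696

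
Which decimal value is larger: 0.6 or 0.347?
0.6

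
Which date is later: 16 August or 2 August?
16 August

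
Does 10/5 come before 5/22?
No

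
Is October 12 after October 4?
Yes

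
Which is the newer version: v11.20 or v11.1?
v11.20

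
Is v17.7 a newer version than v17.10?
No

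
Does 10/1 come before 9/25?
No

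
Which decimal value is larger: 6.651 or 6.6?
6.651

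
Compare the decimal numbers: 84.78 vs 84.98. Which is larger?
84.98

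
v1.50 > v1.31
True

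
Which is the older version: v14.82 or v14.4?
v14.4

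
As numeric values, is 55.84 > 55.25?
True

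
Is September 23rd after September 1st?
Yes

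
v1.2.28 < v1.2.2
False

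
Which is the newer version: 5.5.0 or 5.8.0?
5.8.0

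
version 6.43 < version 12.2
True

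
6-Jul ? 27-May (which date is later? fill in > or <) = >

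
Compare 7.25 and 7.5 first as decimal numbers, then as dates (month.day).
As decimals: 7.25 < 7.5. As dates: 7/25 is later than 7/5 (day 25 > day 5).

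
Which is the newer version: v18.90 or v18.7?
v18.90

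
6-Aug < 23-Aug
True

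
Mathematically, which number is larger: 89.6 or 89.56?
89.6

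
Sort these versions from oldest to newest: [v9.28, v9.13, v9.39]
[v9.13, v9.28, v9.39]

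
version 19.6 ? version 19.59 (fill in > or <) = <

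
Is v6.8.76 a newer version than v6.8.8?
Yes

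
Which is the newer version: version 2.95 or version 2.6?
version 2.95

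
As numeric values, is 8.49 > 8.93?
False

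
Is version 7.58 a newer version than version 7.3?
Yes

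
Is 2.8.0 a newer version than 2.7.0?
Yes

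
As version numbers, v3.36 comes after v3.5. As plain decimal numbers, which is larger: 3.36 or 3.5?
3.5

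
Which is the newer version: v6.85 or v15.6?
v15.6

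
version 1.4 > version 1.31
False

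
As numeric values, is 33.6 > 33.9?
False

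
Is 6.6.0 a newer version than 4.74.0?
Yes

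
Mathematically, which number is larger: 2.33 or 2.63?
2.63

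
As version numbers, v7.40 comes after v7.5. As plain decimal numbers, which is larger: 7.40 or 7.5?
7.5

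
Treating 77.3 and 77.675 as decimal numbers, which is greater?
77.675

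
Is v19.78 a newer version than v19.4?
Yes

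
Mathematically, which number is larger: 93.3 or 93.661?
93.661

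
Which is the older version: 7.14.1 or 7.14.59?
7.14.1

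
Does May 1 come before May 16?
Yes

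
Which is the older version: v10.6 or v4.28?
v4.28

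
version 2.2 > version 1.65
True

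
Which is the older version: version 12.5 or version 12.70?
version 12.5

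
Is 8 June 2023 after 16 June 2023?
No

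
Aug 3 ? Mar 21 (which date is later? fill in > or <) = >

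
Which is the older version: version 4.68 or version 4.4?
version 4.4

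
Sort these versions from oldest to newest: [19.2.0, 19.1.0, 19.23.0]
[19.1.0, 19.2.0, 19.23.0]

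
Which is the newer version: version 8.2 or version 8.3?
version 8.3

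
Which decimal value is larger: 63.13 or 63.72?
63.72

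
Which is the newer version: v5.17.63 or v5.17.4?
v5.17.63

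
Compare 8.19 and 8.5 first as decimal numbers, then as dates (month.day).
As decimals: 8.19 < 8.5. As dates: 8/19 is later than 8/5 (day 19 > day 5).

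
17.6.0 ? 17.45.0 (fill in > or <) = <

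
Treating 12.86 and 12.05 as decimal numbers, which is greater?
12.86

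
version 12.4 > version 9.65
True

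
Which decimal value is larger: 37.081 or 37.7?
37.7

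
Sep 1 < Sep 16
True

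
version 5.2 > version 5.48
False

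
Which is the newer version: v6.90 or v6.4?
v6.90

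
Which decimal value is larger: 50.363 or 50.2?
50.363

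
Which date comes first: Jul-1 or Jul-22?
Jul-1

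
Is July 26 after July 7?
Yes. Day 26 comes after day 7 in July — this is a date comparison, not a decimal one (the decimal 7.26 would be smaller than 7.7).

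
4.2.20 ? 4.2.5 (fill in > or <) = >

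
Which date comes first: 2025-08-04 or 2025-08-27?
2025-08-04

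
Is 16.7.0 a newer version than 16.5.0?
Yes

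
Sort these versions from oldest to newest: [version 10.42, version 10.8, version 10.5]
[version 10.5, version 10.8, version 10.42]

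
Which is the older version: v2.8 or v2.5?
v2.5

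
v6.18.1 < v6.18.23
True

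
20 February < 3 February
False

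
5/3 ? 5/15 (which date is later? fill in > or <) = <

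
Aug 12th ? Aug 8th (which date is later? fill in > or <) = >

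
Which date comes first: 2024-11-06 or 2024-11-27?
2024-11-06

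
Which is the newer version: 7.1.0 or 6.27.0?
7.1.0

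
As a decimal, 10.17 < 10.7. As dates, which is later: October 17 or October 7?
October 17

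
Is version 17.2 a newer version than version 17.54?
No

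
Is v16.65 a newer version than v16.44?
Yes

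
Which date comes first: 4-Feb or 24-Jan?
24-Jan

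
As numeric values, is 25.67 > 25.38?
True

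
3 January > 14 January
False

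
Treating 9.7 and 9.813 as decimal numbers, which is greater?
9.813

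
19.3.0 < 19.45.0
True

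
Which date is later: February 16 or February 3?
February 16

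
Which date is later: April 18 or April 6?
April 18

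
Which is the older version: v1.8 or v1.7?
v1.7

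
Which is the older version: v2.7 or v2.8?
v2.7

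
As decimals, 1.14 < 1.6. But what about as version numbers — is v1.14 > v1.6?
True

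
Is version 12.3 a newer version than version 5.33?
Yes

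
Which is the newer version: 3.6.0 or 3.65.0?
3.65.0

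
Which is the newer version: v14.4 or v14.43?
v14.43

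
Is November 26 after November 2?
Yes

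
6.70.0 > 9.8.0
False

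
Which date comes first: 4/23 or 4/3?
4/3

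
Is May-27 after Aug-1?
No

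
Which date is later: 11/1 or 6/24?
11/1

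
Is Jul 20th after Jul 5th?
Yes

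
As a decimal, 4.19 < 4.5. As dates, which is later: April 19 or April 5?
April 19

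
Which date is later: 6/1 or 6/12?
6/12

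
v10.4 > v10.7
False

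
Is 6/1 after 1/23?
Yes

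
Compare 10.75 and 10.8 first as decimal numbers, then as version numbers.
As decimals: 10.75 < 10.8. As versions: v10.75 > v10.8 (minor version 75 > 8).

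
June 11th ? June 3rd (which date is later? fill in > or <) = >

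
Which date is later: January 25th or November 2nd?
November 2nd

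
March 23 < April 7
True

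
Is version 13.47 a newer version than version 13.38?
Yes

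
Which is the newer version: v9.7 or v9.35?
v9.35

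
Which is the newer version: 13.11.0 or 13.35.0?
13.35.0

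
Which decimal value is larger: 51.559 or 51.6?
51.6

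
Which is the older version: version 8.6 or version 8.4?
version 8.4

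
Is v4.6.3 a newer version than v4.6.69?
No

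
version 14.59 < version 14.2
False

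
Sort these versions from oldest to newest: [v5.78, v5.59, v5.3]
[v5.3, v5.59, v5.78]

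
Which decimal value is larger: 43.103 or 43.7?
43.7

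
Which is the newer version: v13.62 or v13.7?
v13.62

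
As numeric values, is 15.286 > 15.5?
False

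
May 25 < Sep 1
True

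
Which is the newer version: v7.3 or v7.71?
v7.71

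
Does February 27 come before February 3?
No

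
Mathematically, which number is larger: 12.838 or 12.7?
12.838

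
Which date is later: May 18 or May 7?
May 18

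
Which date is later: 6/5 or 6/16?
6/16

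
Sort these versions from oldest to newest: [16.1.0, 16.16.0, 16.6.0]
[16.1.0, 16.6.0, 16.16.0]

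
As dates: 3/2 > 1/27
True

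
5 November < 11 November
True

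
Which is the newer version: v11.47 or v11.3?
v11.47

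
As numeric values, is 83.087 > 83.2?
False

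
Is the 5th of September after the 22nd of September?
No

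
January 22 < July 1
True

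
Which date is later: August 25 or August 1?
August 25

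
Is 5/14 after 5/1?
Yes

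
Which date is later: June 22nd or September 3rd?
September 3rd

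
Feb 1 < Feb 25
True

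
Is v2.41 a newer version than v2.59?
No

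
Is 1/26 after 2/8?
No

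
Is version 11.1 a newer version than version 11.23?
No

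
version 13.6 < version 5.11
False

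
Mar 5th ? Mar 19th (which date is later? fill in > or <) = <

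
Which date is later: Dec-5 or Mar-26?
Dec-5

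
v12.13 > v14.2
False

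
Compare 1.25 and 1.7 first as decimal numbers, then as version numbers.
As decimals: 1.25 < 1.7. As versions: v1.25 > v1.7 (minor version 25 > 7).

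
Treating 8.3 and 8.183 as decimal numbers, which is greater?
8.3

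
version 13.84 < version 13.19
False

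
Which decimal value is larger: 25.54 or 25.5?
25.54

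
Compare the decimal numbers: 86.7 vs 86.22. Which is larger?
86.7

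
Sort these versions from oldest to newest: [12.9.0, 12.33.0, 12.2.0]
[12.2.0, 12.9.0, 12.33.0]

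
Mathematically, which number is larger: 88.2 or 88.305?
88.305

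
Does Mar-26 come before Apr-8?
Yes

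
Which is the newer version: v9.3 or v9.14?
v9.14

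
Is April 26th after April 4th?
Yes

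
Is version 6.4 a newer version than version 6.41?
No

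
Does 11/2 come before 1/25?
No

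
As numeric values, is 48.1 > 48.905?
False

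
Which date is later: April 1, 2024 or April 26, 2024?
April 26, 2024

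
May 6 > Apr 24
True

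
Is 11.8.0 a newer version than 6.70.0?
Yes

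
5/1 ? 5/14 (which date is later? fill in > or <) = <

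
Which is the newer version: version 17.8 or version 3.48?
version 17.8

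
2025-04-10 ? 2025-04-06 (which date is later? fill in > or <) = >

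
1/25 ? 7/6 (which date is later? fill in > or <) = <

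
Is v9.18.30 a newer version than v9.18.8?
Yes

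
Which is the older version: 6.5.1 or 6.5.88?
6.5.1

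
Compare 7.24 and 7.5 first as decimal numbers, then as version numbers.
As decimals: 7.24 < 7.5. As versions: v7.24 > v7.5 (minor version 24 > 5).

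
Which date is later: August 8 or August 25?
August 25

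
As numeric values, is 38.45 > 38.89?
False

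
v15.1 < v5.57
False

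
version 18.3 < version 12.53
False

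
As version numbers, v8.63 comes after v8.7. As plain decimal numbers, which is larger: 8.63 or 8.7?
8.7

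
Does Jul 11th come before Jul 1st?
No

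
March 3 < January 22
False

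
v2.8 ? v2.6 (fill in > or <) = >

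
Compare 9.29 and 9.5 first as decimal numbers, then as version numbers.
As decimals: 9.29 < 9.5. As versions: v9.29 > v9.5 (minor version 29 > 5).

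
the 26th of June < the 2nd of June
False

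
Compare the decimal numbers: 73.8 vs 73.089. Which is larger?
73.8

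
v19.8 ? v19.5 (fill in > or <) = >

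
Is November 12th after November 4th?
Yes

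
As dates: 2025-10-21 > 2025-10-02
True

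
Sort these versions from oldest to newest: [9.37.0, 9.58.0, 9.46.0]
[9.37.0, 9.46.0, 9.58.0]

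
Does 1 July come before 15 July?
Yes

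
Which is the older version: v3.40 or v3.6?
v3.6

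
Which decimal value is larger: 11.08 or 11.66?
11.66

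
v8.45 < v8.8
False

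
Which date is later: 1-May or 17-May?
17-May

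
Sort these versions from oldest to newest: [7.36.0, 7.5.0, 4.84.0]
[4.84.0, 7.5.0, 7.36.0]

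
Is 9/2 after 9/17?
No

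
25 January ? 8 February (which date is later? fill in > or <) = <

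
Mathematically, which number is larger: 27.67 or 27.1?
27.67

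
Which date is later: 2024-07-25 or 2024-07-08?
2024-07-25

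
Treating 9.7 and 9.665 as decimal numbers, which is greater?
9.7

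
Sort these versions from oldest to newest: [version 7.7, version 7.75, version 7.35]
[version 7.7, version 7.35, version 7.75]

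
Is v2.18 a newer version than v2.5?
Yes. Version numbers are compared segment by segment as integers, not as decimals: minor version 18 > 5, so v2.18 > v2.5 (even though the decimal 2.18 < 2.5).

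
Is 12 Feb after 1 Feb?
Yes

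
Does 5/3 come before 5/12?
Yes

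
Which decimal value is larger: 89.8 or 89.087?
89.8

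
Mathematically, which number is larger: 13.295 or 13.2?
13.295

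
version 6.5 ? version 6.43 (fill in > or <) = <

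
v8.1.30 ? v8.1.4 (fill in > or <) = >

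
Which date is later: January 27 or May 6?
May 6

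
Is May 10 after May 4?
Yes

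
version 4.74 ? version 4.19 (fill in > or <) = >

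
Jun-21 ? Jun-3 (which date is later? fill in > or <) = >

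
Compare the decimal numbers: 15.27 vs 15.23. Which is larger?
15.27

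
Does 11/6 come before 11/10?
Yes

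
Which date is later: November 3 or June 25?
November 3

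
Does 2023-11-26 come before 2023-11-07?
No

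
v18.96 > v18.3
True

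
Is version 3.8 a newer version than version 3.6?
Yes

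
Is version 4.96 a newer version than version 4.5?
Yes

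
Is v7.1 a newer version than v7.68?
No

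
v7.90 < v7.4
False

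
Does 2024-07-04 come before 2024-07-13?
Yes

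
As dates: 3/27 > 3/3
True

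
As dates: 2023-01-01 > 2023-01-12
False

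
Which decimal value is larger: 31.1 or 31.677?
31.677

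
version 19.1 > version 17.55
True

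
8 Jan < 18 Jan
True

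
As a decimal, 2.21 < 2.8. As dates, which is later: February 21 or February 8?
February 21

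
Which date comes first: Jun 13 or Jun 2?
Jun 2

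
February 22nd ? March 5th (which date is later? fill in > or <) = <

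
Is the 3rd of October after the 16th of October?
No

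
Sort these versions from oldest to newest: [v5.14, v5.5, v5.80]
[v5.5, v5.14, v5.80]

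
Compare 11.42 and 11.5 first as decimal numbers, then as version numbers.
As decimals: 11.42 < 11.5. As versions: v11.42 > v11.5 (minor version 42 > 5).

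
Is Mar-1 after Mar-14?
No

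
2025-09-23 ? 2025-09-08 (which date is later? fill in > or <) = >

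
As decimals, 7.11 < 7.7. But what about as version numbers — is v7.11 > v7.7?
True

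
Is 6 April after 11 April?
No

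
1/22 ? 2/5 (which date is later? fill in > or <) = <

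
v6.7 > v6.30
False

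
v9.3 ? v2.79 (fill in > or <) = >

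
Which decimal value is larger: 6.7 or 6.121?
6.7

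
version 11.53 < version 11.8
False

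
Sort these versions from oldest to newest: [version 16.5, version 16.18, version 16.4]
[version 16.4, version 16.5, version 16.18]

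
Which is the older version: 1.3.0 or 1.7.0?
1.3.0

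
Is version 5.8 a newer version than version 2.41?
Yes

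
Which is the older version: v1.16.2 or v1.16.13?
v1.16.2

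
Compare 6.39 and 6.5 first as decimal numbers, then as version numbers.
As decimals: 6.39 < 6.5. As versions: v6.39 > v6.5 (minor version 39 > 5).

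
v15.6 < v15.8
True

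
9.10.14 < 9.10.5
False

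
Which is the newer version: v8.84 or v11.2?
v11.2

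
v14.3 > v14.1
True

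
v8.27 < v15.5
True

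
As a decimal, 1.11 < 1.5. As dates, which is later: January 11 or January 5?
January 11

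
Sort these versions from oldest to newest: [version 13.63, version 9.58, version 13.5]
[version 9.58, version 13.5, version 13.63]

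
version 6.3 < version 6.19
True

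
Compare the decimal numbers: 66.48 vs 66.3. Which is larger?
66.48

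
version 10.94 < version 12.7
True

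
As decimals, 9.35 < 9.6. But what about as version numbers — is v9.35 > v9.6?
True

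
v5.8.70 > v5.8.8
True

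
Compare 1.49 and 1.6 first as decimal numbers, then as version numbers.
As decimals: 1.49 < 1.6. As versions: v1.49 > v1.6 (minor version 49 > 6).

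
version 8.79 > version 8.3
True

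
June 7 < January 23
False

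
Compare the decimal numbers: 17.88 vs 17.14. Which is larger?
17.88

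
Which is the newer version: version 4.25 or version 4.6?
version 4.25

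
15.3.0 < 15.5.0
True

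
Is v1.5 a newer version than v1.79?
No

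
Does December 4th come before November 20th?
No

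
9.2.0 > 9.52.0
False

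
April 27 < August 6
True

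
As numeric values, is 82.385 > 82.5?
False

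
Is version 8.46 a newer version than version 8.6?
Yes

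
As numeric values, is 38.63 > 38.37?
True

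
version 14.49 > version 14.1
True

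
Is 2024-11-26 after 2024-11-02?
Yes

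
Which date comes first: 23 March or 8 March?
8 March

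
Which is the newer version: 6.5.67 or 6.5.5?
6.5.67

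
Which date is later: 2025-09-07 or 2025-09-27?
2025-09-27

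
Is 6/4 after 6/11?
No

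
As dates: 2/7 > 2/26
False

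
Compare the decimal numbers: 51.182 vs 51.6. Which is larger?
51.6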